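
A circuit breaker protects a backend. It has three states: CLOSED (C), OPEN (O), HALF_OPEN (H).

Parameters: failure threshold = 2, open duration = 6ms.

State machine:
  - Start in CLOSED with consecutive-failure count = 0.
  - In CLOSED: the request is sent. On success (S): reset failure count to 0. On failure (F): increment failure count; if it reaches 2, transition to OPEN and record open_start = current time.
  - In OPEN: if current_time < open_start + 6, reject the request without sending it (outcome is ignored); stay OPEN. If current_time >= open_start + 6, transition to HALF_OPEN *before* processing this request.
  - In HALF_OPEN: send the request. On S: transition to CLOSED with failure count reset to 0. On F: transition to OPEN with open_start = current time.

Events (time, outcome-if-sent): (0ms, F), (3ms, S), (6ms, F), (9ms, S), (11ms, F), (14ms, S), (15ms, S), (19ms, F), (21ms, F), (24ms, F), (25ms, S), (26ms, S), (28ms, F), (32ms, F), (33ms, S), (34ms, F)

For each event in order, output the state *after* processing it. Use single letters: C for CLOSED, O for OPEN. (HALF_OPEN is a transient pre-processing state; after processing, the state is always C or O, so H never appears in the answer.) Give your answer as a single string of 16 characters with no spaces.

Answer: CCCCCCCCOOOOOOOO

Derivation:
State after each event:
  event#1 t=0ms outcome=F: state=CLOSED
  event#2 t=3ms outcome=S: state=CLOSED
  event#3 t=6ms outcome=F: state=CLOSED
  event#4 t=9ms outcome=S: state=CLOSED
  event#5 t=11ms outcome=F: state=CLOSED
  event#6 t=14ms outcome=S: state=CLOSED
  event#7 t=15ms outcome=S: state=CLOSED
  event#8 t=19ms outcome=F: state=CLOSED
  event#9 t=21ms outcome=F: state=OPEN
  event#10 t=24ms outcome=F: state=OPEN
  event#11 t=25ms outcome=S: state=OPEN
  event#12 t=26ms outcome=S: state=OPEN
  event#13 t=28ms outcome=F: state=OPEN
  event#14 t=32ms outcome=F: state=OPEN
  event#15 t=33ms outcome=S: state=OPEN
  event#16 t=34ms outcome=F: state=OPEN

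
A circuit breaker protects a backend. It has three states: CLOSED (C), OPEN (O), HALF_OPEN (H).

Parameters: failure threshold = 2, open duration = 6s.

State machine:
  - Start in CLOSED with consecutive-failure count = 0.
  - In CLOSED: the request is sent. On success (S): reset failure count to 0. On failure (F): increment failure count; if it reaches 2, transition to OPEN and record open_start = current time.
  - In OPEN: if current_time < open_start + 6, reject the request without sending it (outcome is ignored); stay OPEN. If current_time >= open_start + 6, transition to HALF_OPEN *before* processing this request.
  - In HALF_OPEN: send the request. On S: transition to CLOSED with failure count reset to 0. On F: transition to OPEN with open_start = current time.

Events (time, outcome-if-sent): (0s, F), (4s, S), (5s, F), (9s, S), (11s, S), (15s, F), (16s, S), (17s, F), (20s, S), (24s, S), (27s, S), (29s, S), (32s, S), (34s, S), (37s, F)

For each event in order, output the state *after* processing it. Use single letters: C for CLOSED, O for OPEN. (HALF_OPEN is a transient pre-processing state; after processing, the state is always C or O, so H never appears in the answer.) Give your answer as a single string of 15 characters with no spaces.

State after each event:
  event#1 t=0s outcome=F: state=CLOSED
  event#2 t=4s outcome=S: state=CLOSED
  event#3 t=5s outcome=F: state=CLOSED
  event#4 t=9s outcome=S: state=CLOSED
  event#5 t=11s outcome=S: state=CLOSED
  event#6 t=15s outcome=F: state=CLOSED
  event#7 t=16s outcome=S: state=CLOSED
  event#8 t=17s outcome=F: state=CLOSED
  event#9 t=20s outcome=S: state=CLOSED
  event#10 t=24s outcome=S: state=CLOSED
  event#11 t=27s outcome=S: state=CLOSED
  event#12 t=29s outcome=S: state=CLOSED
  event#13 t=32s outcome=S: state=CLOSED
  event#14 t=34s outcome=S: state=CLOSED
  event#15 t=37s outcome=F: state=CLOSED

Answer: CCCCCCCCCCCCCCC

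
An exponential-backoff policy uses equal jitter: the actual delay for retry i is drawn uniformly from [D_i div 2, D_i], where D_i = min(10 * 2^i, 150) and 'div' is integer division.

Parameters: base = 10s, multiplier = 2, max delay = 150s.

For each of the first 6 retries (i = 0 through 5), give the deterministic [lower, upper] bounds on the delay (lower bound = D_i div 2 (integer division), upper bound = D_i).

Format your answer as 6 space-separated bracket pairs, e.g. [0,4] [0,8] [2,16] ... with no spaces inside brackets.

Answer: [5,10] [10,20] [20,40] [40,80] [75,150] [75,150]

Derivation:
Computing bounds per retry:
  i=0: D_i=min(10*2^0,150)=10, bounds=[5,10]
  i=1: D_i=min(10*2^1,150)=20, bounds=[10,20]
  i=2: D_i=min(10*2^2,150)=40, bounds=[20,40]
  i=3: D_i=min(10*2^3,150)=80, bounds=[40,80]
  i=4: D_i=min(10*2^4,150)=150, bounds=[75,150]
  i=5: D_i=min(10*2^5,150)=150, bounds=[75,150]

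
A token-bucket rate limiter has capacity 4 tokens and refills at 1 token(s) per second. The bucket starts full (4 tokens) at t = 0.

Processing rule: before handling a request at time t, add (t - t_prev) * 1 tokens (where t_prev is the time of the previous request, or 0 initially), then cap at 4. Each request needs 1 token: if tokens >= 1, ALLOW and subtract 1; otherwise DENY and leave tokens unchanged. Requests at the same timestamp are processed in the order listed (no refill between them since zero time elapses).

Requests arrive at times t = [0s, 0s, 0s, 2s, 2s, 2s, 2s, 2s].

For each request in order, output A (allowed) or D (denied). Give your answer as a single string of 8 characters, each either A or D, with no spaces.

Answer: AAAAAADD

Derivation:
Simulating step by step:
  req#1 t=0s: ALLOW
  req#2 t=0s: ALLOW
  req#3 t=0s: ALLOW
  req#4 t=2s: ALLOW
  req#5 t=2s: ALLOW
  req#6 t=2s: ALLOW
  req#7 t=2s: DENY
  req#8 t=2s: DENY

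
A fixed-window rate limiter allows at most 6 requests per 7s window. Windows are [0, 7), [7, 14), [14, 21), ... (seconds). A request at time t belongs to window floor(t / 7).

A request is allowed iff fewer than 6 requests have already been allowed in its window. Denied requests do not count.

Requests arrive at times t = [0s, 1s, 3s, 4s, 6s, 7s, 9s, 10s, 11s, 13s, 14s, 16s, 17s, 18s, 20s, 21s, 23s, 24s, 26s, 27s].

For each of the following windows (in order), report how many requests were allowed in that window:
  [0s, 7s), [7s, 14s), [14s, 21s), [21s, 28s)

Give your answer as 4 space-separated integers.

Answer: 5 5 5 5

Derivation:
Processing requests:
  req#1 t=0s (window 0): ALLOW
  req#2 t=1s (window 0): ALLOW
  req#3 t=3s (window 0): ALLOW
  req#4 t=4s (window 0): ALLOW
  req#5 t=6s (window 0): ALLOW
  req#6 t=7s (window 1): ALLOW
  req#7 t=9s (window 1): ALLOW
  req#8 t=10s (window 1): ALLOW
  req#9 t=11s (window 1): ALLOW
  req#10 t=13s (window 1): ALLOW
  req#11 t=14s (window 2): ALLOW
  req#12 t=16s (window 2): ALLOW
  req#13 t=17s (window 2): ALLOW
  req#14 t=18s (window 2): ALLOW
  req#15 t=20s (window 2): ALLOW
  req#16 t=21s (window 3): ALLOW
  req#17 t=23s (window 3): ALLOW
  req#18 t=24s (window 3): ALLOW
  req#19 t=26s (window 3): ALLOW
  req#20 t=27s (window 3): ALLOW

Allowed counts by window: 5 5 5 5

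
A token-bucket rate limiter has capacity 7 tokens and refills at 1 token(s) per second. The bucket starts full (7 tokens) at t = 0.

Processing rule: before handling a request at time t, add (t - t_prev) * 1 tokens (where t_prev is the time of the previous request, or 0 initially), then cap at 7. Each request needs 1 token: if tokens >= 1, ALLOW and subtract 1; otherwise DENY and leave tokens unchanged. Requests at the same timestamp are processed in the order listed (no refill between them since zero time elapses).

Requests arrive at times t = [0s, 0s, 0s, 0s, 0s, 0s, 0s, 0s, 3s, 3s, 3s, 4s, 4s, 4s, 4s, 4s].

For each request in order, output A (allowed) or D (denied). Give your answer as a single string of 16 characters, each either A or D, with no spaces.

Simulating step by step:
  req#1 t=0s: ALLOW
  req#2 t=0s: ALLOW
  req#3 t=0s: ALLOW
  req#4 t=0s: ALLOW
  req#5 t=0s: ALLOW
  req#6 t=0s: ALLOW
  req#7 t=0s: ALLOW
  req#8 t=0s: DENY
  req#9 t=3s: ALLOW
  req#10 t=3s: ALLOW
  req#11 t=3s: ALLOW
  req#12 t=4s: ALLOW
  req#13 t=4s: DENY
  req#14 t=4s: DENY
  req#15 t=4s: DENY
  req#16 t=4s: DENY

Answer: AAAAAAADAAAADDDD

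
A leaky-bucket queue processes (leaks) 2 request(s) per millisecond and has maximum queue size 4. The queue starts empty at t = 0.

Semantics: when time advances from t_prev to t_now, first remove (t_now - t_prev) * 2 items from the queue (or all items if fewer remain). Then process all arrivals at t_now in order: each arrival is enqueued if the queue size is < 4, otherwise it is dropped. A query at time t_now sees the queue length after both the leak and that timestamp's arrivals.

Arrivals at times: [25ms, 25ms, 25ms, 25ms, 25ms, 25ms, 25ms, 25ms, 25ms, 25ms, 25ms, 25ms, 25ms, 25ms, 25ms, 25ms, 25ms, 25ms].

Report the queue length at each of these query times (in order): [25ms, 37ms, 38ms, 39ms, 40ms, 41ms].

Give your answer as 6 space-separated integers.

Queue lengths at query times:
  query t=25ms: backlog = 4
  query t=37ms: backlog = 0
  query t=38ms: backlog = 0
  query t=39ms: backlog = 0
  query t=40ms: backlog = 0
  query t=41ms: backlog = 0

Answer: 4 0 0 0 0 0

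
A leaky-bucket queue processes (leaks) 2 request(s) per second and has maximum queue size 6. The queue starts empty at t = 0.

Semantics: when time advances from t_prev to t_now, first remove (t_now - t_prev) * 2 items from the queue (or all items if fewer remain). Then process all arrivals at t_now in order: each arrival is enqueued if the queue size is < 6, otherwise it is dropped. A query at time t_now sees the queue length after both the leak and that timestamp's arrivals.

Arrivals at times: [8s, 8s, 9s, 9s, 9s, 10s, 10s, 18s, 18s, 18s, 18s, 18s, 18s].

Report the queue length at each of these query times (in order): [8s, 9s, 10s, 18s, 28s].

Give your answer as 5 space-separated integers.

Answer: 2 3 3 6 0

Derivation:
Queue lengths at query times:
  query t=8s: backlog = 2
  query t=9s: backlog = 3
  query t=10s: backlog = 3
  query t=18s: backlog = 6
  query t=28s: backlog = 0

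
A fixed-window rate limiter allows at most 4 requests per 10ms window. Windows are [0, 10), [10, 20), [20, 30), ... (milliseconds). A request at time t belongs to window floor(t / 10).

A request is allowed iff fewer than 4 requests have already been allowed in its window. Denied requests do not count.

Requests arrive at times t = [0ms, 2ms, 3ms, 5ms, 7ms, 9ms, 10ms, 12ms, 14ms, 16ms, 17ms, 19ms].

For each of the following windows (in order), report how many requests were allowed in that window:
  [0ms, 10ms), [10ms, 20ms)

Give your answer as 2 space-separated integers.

Answer: 4 4

Derivation:
Processing requests:
  req#1 t=0ms (window 0): ALLOW
  req#2 t=2ms (window 0): ALLOW
  req#3 t=3ms (window 0): ALLOW
  req#4 t=5ms (window 0): ALLOW
  req#5 t=7ms (window 0): DENY
  req#6 t=9ms (window 0): DENY
  req#7 t=10ms (window 1): ALLOW
  req#8 t=12ms (window 1): ALLOW
  req#9 t=14ms (window 1): ALLOW
  req#10 t=16ms (window 1): ALLOW
  req#11 t=17ms (window 1): DENY
  req#12 t=19ms (window 1): DENY

Allowed counts by window: 4 4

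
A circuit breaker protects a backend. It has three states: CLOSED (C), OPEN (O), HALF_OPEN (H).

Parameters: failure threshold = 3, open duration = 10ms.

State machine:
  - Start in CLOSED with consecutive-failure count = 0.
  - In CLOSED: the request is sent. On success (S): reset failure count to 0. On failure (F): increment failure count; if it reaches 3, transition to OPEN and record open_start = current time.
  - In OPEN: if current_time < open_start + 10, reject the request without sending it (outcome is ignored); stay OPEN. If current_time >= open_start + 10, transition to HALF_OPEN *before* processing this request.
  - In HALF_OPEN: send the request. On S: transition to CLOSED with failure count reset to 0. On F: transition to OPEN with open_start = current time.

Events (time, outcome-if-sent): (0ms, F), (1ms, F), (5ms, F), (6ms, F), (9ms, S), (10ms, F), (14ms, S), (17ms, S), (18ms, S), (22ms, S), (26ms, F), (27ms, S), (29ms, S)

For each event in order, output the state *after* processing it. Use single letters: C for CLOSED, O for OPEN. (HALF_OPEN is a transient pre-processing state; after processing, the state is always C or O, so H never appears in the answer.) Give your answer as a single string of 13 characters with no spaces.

Answer: CCOOOOOCCCCCC

Derivation:
State after each event:
  event#1 t=0ms outcome=F: state=CLOSED
  event#2 t=1ms outcome=F: state=CLOSED
  event#3 t=5ms outcome=F: state=OPEN
  event#4 t=6ms outcome=F: state=OPEN
  event#5 t=9ms outcome=S: state=OPEN
  event#6 t=10ms outcome=F: state=OPEN
  event#7 t=14ms outcome=S: state=OPEN
  event#8 t=17ms outcome=S: state=CLOSED
  event#9 t=18ms outcome=S: state=CLOSED
  event#10 t=22ms outcome=S: state=CLOSED
  event#11 t=26ms outcome=F: state=CLOSED
  event#12 t=27ms outcome=S: state=CLOSED
  event#13 t=29ms outcome=S: state=CLOSED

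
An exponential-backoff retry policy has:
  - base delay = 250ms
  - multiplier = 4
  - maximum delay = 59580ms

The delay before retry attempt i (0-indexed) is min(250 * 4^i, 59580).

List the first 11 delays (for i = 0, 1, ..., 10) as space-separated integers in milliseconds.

Answer: 250 1000 4000 16000 59580 59580 59580 59580 59580 59580 59580

Derivation:
Computing each delay:
  i=0: min(250*4^0, 59580) = 250
  i=1: min(250*4^1, 59580) = 1000
  i=2: min(250*4^2, 59580) = 4000
  i=3: min(250*4^3, 59580) = 16000
  i=4: min(250*4^4, 59580) = 59580
  i=5: min(250*4^5, 59580) = 59580
  i=6: min(250*4^6, 59580) = 59580
  i=7: min(250*4^7, 59580) = 59580
  i=8: min(250*4^8, 59580) = 59580
  i=9: min(250*4^9, 59580) = 59580
  i=10: min(250*4^10, 59580) = 59580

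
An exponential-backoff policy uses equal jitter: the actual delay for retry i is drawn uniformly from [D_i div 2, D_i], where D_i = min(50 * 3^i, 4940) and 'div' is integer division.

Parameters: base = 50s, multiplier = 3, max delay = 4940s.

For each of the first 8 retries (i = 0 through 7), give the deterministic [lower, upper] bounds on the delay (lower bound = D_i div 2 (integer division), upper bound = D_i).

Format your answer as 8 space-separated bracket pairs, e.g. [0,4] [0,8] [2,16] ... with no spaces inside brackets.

Answer: [25,50] [75,150] [225,450] [675,1350] [2025,4050] [2470,4940] [2470,4940] [2470,4940]

Derivation:
Computing bounds per retry:
  i=0: D_i=min(50*3^0,4940)=50, bounds=[25,50]
  i=1: D_i=min(50*3^1,4940)=150, bounds=[75,150]
  i=2: D_i=min(50*3^2,4940)=450, bounds=[225,450]
  i=3: D_i=min(50*3^3,4940)=1350, bounds=[675,1350]
  i=4: D_i=min(50*3^4,4940)=4050, bounds=[2025,4050]
  i=5: D_i=min(50*3^5,4940)=4940, bounds=[2470,4940]
  i=6: D_i=min(50*3^6,4940)=4940, bounds=[2470,4940]
  i=7: D_i=min(50*3^7,4940)=4940, bounds=[2470,4940]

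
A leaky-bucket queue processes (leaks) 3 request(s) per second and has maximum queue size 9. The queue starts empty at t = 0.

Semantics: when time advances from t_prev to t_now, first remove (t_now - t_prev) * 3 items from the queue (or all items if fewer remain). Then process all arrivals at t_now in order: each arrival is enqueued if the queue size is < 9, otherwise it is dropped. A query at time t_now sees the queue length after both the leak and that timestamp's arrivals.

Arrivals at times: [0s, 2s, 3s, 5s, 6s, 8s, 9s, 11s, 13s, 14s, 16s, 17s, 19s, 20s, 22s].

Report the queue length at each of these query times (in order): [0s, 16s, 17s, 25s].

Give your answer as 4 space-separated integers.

Answer: 1 1 1 0

Derivation:
Queue lengths at query times:
  query t=0s: backlog = 1
  query t=16s: backlog = 1
  query t=17s: backlog = 1
  query t=25s: backlog = 0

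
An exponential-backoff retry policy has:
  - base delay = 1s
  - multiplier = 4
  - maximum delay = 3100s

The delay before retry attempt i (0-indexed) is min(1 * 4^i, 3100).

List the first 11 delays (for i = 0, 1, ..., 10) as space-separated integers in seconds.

Answer: 1 4 16 64 256 1024 3100 3100 3100 3100 3100

Derivation:
Computing each delay:
  i=0: min(1*4^0, 3100) = 1
  i=1: min(1*4^1, 3100) = 4
  i=2: min(1*4^2, 3100) = 16
  i=3: min(1*4^3, 3100) = 64
  i=4: min(1*4^4, 3100) = 256
  i=5: min(1*4^5, 3100) = 1024
  i=6: min(1*4^6, 3100) = 3100
  i=7: min(1*4^7, 3100) = 3100
  i=8: min(1*4^8, 3100) = 3100
  i=9: min(1*4^9, 3100) = 3100
  i=10: min(1*4^10, 3100) = 3100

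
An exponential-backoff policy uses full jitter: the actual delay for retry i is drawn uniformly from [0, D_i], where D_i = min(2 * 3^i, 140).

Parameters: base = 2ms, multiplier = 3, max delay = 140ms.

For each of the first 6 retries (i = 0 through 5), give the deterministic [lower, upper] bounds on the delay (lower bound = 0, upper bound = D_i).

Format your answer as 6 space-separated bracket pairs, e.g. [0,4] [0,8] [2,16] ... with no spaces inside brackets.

Computing bounds per retry:
  i=0: D_i=min(2*3^0,140)=2, bounds=[0,2]
  i=1: D_i=min(2*3^1,140)=6, bounds=[0,6]
  i=2: D_i=min(2*3^2,140)=18, bounds=[0,18]
  i=3: D_i=min(2*3^3,140)=54, bounds=[0,54]
  i=4: D_i=min(2*3^4,140)=140, bounds=[0,140]
  i=5: D_i=min(2*3^5,140)=140, bounds=[0,140]

Answer: [0,2] [0,6] [0,18] [0,54] [0,140] [0,140]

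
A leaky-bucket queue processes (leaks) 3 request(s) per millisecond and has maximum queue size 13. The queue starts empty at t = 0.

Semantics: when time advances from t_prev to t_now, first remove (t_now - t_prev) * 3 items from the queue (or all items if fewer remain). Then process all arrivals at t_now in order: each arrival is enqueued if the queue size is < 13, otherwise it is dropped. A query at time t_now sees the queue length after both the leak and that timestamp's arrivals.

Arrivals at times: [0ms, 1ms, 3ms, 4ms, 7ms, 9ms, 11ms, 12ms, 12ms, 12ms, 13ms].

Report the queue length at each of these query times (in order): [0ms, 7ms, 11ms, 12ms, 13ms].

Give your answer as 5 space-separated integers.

Queue lengths at query times:
  query t=0ms: backlog = 1
  query t=7ms: backlog = 1
  query t=11ms: backlog = 1
  query t=12ms: backlog = 3
  query t=13ms: backlog = 1

Answer: 1 1 1 3 1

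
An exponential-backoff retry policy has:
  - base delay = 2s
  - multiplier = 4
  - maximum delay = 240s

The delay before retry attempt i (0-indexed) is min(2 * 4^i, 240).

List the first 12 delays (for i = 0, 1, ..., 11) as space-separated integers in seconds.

Computing each delay:
  i=0: min(2*4^0, 240) = 2
  i=1: min(2*4^1, 240) = 8
  i=2: min(2*4^2, 240) = 32
  i=3: min(2*4^3, 240) = 128
  i=4: min(2*4^4, 240) = 240
  i=5: min(2*4^5, 240) = 240
  i=6: min(2*4^6, 240) = 240
  i=7: min(2*4^7, 240) = 240
  i=8: min(2*4^8, 240) = 240
  i=9: min(2*4^9, 240) = 240
  i=10: min(2*4^10, 240) = 240
  i=11: min(2*4^11, 240) = 240

Answer: 2 8 32 128 240 240 240 240 240 240 240 240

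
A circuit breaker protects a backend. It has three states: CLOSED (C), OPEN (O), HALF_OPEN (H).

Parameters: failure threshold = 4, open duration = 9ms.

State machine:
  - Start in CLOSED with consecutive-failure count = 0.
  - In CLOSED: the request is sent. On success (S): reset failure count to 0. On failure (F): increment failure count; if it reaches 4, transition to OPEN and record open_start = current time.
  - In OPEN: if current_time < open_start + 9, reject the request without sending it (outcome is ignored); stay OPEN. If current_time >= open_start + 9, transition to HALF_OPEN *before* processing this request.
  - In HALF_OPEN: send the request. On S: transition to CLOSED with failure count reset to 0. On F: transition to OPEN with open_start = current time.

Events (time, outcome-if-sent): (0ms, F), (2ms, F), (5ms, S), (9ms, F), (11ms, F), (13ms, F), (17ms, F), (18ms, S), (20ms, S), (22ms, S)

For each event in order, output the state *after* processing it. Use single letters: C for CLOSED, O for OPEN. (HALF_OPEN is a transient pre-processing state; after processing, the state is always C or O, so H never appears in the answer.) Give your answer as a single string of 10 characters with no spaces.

Answer: CCCCCCOOOO

Derivation:
State after each event:
  event#1 t=0ms outcome=F: state=CLOSED
  event#2 t=2ms outcome=F: state=CLOSED
  event#3 t=5ms outcome=S: state=CLOSED
  event#4 t=9ms outcome=F: state=CLOSED
  event#5 t=11ms outcome=F: state=CLOSED
  event#6 t=13ms outcome=F: state=CLOSED
  event#7 t=17ms outcome=F: state=OPEN
  event#8 t=18ms outcome=S: state=OPEN
  event#9 t=20ms outcome=S: state=OPEN
  event#10 t=22ms outcome=S: state=OPEN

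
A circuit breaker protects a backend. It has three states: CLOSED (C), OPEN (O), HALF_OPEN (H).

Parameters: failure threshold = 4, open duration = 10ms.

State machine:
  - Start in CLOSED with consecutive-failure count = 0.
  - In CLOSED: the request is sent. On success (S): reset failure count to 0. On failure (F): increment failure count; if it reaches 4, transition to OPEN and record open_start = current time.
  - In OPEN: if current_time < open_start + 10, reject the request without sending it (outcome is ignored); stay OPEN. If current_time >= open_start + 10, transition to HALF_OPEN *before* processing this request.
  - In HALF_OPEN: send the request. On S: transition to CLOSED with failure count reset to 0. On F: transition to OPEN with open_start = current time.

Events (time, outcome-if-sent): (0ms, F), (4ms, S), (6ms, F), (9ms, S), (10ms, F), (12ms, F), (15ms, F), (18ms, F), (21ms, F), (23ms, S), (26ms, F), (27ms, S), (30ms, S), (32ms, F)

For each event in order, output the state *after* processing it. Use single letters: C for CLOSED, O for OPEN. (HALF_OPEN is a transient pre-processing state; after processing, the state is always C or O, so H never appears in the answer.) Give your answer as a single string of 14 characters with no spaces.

State after each event:
  event#1 t=0ms outcome=F: state=CLOSED
  event#2 t=4ms outcome=S: state=CLOSED
  event#3 t=6ms outcome=F: state=CLOSED
  event#4 t=9ms outcome=S: state=CLOSED
  event#5 t=10ms outcome=F: state=CLOSED
  event#6 t=12ms outcome=F: state=CLOSED
  event#7 t=15ms outcome=F: state=CLOSED
  event#8 t=18ms outcome=F: state=OPEN
  event#9 t=21ms outcome=F: state=OPEN
  event#10 t=23ms outcome=S: state=OPEN
  event#11 t=26ms outcome=F: state=OPEN
  event#12 t=27ms outcome=S: state=OPEN
  event#13 t=30ms outcome=S: state=CLOSED
  event#14 t=32ms outcome=F: state=CLOSED

Answer: CCCCCCCOOOOOCC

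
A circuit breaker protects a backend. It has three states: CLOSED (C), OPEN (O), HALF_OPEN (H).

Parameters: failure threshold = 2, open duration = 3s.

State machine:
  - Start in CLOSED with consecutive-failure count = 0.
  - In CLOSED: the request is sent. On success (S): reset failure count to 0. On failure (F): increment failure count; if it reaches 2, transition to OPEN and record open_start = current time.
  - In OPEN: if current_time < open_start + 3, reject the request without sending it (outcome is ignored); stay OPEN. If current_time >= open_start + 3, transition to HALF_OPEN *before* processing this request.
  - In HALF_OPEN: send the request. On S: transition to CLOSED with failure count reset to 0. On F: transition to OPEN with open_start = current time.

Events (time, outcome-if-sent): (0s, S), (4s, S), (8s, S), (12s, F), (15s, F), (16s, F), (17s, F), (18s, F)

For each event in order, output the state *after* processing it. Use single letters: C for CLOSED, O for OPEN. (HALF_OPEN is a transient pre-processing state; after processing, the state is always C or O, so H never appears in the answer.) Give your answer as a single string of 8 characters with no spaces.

Answer: CCCCOOOO

Derivation:
State after each event:
  event#1 t=0s outcome=S: state=CLOSED
  event#2 t=4s outcome=S: state=CLOSED
  event#3 t=8s outcome=S: state=CLOSED
  event#4 t=12s outcome=F: state=CLOSED
  event#5 t=15s outcome=F: state=OPEN
  event#6 t=16s outcome=F: state=OPEN
  event#7 t=17s outcome=F: state=OPEN
  event#8 t=18s outcome=F: state=OPEN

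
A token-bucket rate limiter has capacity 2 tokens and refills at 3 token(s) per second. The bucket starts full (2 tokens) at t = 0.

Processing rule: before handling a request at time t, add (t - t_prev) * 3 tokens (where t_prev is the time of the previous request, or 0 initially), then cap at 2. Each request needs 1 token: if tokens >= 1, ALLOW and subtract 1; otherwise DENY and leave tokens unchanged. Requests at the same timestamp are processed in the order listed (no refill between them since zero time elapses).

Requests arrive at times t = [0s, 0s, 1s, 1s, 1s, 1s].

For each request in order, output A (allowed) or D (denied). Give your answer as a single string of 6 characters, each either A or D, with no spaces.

Answer: AAAADD

Derivation:
Simulating step by step:
  req#1 t=0s: ALLOW
  req#2 t=0s: ALLOW
  req#3 t=1s: ALLOW
  req#4 t=1s: ALLOW
  req#5 t=1s: DENY
  req#6 t=1s: DENY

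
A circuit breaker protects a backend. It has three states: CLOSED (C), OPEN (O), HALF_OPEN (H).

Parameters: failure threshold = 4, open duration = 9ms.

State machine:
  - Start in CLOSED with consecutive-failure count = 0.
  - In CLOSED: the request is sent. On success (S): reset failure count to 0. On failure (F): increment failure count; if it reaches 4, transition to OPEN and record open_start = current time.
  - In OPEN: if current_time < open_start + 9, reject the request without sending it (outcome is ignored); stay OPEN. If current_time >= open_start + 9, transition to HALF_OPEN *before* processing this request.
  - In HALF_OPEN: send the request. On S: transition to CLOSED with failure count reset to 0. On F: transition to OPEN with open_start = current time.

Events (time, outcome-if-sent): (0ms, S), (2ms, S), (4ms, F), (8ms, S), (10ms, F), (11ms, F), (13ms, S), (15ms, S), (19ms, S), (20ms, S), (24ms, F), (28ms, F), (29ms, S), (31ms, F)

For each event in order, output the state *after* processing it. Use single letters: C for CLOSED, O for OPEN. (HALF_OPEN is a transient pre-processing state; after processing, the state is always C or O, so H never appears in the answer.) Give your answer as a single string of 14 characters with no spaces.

Answer: CCCCCCCCCCCCCC

Derivation:
State after each event:
  event#1 t=0ms outcome=S: state=CLOSED
  event#2 t=2ms outcome=S: state=CLOSED
  event#3 t=4ms outcome=F: state=CLOSED
  event#4 t=8ms outcome=S: state=CLOSED
  event#5 t=10ms outcome=F: state=CLOSED
  event#6 t=11ms outcome=F: state=CLOSED
  event#7 t=13ms outcome=S: state=CLOSED
  event#8 t=15ms outcome=S: state=CLOSED
  event#9 t=19ms outcome=S: state=CLOSED
  event#10 t=20ms outcome=S: state=CLOSED
  event#11 t=24ms outcome=F: state=CLOSED
  event#12 t=28ms outcome=F: state=CLOSED
  event#13 t=29ms outcome=S: state=CLOSED
  event#14 t=31ms outcome=F: state=CLOSED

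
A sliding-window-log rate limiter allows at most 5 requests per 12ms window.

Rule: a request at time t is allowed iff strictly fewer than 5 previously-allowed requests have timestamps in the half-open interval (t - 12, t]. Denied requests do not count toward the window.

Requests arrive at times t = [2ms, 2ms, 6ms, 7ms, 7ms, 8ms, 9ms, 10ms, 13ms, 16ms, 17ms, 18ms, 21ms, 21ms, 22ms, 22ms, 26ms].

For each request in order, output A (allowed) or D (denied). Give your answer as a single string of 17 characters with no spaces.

Answer: AAAAADDDDAAAAADDD

Derivation:
Tracking allowed requests in the window:
  req#1 t=2ms: ALLOW
  req#2 t=2ms: ALLOW
  req#3 t=6ms: ALLOW
  req#4 t=7ms: ALLOW
  req#5 t=7ms: ALLOW
  req#6 t=8ms: DENY
  req#7 t=9ms: DENY
  req#8 t=10ms: DENY
  req#9 t=13ms: DENY
  req#10 t=16ms: ALLOW
  req#11 t=17ms: ALLOW
  req#12 t=18ms: ALLOW
  req#13 t=21ms: ALLOW
  req#14 t=21ms: ALLOW
  req#15 t=22ms: DENY
  req#16 t=22ms: DENY
  req#17 t=26ms: DENY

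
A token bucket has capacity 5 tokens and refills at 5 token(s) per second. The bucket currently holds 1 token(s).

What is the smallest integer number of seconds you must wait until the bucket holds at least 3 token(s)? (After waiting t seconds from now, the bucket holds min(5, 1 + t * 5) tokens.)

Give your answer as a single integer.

Need 1 + t * 5 >= 3, so t >= 2/5.
Smallest integer t = ceil(2/5) = 1.

Answer: 1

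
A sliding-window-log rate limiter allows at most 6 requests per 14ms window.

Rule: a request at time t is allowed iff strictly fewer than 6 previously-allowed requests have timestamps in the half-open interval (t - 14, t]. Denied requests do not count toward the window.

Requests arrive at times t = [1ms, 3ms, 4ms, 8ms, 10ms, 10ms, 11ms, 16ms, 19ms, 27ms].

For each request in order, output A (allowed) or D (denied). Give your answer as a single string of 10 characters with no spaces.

Tracking allowed requests in the window:
  req#1 t=1ms: ALLOW
  req#2 t=3ms: ALLOW
  req#3 t=4ms: ALLOW
  req#4 t=8ms: ALLOW
  req#5 t=10ms: ALLOW
  req#6 t=10ms: ALLOW
  req#7 t=11ms: DENY
  req#8 t=16ms: ALLOW
  req#9 t=19ms: ALLOW
  req#10 t=27ms: ALLOW

Answer: AAAAAADAAA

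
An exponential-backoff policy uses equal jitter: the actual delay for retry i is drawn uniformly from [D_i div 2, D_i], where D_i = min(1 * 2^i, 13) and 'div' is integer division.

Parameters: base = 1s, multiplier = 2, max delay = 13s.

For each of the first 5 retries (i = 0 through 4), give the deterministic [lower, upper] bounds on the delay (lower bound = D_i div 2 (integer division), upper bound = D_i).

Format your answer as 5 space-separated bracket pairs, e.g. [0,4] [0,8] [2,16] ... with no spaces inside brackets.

Computing bounds per retry:
  i=0: D_i=min(1*2^0,13)=1, bounds=[0,1]
  i=1: D_i=min(1*2^1,13)=2, bounds=[1,2]
  i=2: D_i=min(1*2^2,13)=4, bounds=[2,4]
  i=3: D_i=min(1*2^3,13)=8, bounds=[4,8]
  i=4: D_i=min(1*2^4,13)=13, bounds=[6,13]

Answer: [0,1] [1,2] [2,4] [4,8] [6,13]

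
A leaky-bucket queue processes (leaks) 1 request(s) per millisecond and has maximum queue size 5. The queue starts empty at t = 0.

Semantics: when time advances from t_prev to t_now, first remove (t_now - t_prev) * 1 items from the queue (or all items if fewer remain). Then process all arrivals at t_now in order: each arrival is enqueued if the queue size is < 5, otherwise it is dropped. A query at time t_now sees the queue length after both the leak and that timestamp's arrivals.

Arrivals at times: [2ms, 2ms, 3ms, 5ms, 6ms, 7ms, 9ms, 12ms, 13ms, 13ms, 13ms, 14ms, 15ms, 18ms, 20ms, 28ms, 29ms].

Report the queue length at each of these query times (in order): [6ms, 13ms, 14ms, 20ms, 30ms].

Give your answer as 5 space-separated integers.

Answer: 1 3 3 1 0

Derivation:
Queue lengths at query times:
  query t=6ms: backlog = 1
  query t=13ms: backlog = 3
  query t=14ms: backlog = 3
  query t=20ms: backlog = 1
  query t=30ms: backlog = 0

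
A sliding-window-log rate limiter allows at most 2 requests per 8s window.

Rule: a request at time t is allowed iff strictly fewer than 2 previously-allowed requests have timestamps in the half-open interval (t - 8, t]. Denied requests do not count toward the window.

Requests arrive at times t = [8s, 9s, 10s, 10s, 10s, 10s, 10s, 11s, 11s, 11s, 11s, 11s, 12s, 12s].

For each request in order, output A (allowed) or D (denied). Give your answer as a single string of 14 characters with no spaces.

Answer: AADDDDDDDDDDDD

Derivation:
Tracking allowed requests in the window:
  req#1 t=8s: ALLOW
  req#2 t=9s: ALLOW
  req#3 t=10s: DENY
  req#4 t=10s: DENY
  req#5 t=10s: DENY
  req#6 t=10s: DENY
  req#7 t=10s: DENY
  req#8 t=11s: DENY
  req#9 t=11s: DENY
  req#10 t=11s: DENY
  req#11 t=11s: DENY
  req#12 t=11s: DENY
  req#13 t=12s: DENY
  req#14 t=12s: DENY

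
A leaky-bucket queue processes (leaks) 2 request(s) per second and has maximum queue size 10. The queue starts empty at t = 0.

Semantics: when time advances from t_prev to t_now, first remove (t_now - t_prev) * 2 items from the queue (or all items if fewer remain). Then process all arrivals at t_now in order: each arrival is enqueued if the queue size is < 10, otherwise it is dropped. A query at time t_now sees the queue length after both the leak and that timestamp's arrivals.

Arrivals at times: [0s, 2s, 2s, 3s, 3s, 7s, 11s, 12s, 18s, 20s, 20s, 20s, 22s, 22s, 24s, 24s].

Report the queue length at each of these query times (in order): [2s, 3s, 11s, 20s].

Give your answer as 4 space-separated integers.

Queue lengths at query times:
  query t=2s: backlog = 2
  query t=3s: backlog = 2
  query t=11s: backlog = 1
  query t=20s: backlog = 3

Answer: 2 2 1 3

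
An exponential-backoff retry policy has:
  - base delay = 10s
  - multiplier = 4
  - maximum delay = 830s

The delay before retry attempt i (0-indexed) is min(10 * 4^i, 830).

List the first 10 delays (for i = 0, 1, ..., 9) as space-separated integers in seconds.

Answer: 10 40 160 640 830 830 830 830 830 830

Derivation:
Computing each delay:
  i=0: min(10*4^0, 830) = 10
  i=1: min(10*4^1, 830) = 40
  i=2: min(10*4^2, 830) = 160
  i=3: min(10*4^3, 830) = 640
  i=4: min(10*4^4, 830) = 830
  i=5: min(10*4^5, 830) = 830
  i=6: min(10*4^6, 830) = 830
  i=7: min(10*4^7, 830) = 830
  i=8: min(10*4^8, 830) = 830
  i=9: min(10*4^9, 830) = 830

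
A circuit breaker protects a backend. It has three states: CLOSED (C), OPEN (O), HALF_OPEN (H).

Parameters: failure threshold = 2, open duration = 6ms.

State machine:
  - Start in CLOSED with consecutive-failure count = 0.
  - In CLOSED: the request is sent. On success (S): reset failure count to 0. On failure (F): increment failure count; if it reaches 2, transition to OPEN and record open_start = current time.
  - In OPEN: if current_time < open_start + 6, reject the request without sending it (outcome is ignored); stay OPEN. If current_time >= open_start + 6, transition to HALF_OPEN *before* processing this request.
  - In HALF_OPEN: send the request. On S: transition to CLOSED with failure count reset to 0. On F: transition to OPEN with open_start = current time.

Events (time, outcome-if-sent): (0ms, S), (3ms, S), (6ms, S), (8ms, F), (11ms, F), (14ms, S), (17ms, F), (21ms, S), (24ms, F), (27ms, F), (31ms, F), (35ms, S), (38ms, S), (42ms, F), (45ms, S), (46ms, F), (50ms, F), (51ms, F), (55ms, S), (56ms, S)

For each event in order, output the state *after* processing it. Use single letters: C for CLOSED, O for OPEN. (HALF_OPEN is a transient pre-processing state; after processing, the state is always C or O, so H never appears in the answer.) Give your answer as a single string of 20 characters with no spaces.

State after each event:
  event#1 t=0ms outcome=S: state=CLOSED
  event#2 t=3ms outcome=S: state=CLOSED
  event#3 t=6ms outcome=S: state=CLOSED
  event#4 t=8ms outcome=F: state=CLOSED
  event#5 t=11ms outcome=F: state=OPEN
  event#6 t=14ms outcome=S: state=OPEN
  event#7 t=17ms outcome=F: state=OPEN
  event#8 t=21ms outcome=S: state=OPEN
  event#9 t=24ms outcome=F: state=OPEN
  event#10 t=27ms outcome=F: state=OPEN
  event#11 t=31ms outcome=F: state=OPEN
  event#12 t=35ms outcome=S: state=OPEN
  event#13 t=38ms outcome=S: state=CLOSED
  event#14 t=42ms outcome=F: state=CLOSED
  event#15 t=45ms outcome=S: state=CLOSED
  event#16 t=46ms outcome=F: state=CLOSED
  event#17 t=50ms outcome=F: state=OPEN
  event#18 t=51ms outcome=F: state=OPEN
  event#19 t=55ms outcome=S: state=OPEN
  event#20 t=56ms outcome=S: state=CLOSED

Answer: CCCCOOOOOOOOCCCCOOOC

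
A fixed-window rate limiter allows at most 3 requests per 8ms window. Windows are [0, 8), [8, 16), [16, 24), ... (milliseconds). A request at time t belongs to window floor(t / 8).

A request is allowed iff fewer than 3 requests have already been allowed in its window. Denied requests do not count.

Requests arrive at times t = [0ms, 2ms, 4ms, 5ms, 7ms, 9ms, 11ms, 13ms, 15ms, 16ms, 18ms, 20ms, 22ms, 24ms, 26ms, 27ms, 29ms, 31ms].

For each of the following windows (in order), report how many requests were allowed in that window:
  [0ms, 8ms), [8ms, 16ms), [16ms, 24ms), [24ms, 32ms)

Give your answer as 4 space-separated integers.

Answer: 3 3 3 3

Derivation:
Processing requests:
  req#1 t=0ms (window 0): ALLOW
  req#2 t=2ms (window 0): ALLOW
  req#3 t=4ms (window 0): ALLOW
  req#4 t=5ms (window 0): DENY
  req#5 t=7ms (window 0): DENY
  req#6 t=9ms (window 1): ALLOW
  req#7 t=11ms (window 1): ALLOW
  req#8 t=13ms (window 1): ALLOW
  req#9 t=15ms (window 1): DENY
  req#10 t=16ms (window 2): ALLOW
  req#11 t=18ms (window 2): ALLOW
  req#12 t=20ms (window 2): ALLOW
  req#13 t=22ms (window 2): DENY
  req#14 t=24ms (window 3): ALLOW
  req#15 t=26ms (window 3): ALLOW
  req#16 t=27ms (window 3): ALLOW
  req#17 t=29ms (window 3): DENY
  req#18 t=31ms (window 3): DENY

Allowed counts by window: 3 3 3 3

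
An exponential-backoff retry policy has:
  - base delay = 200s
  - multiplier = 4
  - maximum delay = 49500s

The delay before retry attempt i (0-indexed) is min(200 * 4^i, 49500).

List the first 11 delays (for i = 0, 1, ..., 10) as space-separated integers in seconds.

Answer: 200 800 3200 12800 49500 49500 49500 49500 49500 49500 49500

Derivation:
Computing each delay:
  i=0: min(200*4^0, 49500) = 200
  i=1: min(200*4^1, 49500) = 800
  i=2: min(200*4^2, 49500) = 3200
  i=3: min(200*4^3, 49500) = 12800
  i=4: min(200*4^4, 49500) = 49500
  i=5: min(200*4^5, 49500) = 49500
  i=6: min(200*4^6, 49500) = 49500
  i=7: min(200*4^7, 49500) = 49500
  i=8: min(200*4^8, 49500) = 49500
  i=9: min(200*4^9, 49500) = 49500
  i=10: min(200*4^10, 49500) = 49500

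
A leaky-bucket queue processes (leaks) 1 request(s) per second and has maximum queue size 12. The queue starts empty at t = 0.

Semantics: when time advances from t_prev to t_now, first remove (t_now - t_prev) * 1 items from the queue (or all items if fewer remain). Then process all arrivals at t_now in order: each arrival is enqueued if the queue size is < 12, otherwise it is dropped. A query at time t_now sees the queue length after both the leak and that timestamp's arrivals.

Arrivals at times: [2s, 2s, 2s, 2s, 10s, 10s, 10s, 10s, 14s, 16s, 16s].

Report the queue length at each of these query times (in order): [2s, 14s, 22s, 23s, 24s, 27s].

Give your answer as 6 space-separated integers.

Queue lengths at query times:
  query t=2s: backlog = 4
  query t=14s: backlog = 1
  query t=22s: backlog = 0
  query t=23s: backlog = 0
  query t=24s: backlog = 0
  query t=27s: backlog = 0

Answer: 4 1 0 0 0 0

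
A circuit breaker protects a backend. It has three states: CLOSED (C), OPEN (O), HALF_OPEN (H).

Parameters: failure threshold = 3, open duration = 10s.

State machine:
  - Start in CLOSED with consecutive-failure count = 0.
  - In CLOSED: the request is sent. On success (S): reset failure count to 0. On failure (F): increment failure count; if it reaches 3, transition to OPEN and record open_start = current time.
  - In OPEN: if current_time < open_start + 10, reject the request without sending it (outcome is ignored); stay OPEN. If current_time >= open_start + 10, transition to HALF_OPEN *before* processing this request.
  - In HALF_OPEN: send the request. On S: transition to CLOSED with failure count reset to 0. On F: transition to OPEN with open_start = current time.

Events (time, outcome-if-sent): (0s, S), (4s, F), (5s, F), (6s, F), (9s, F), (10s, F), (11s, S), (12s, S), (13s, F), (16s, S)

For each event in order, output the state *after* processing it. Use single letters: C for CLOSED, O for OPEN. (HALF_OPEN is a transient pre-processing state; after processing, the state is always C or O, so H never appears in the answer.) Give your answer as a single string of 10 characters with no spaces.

State after each event:
  event#1 t=0s outcome=S: state=CLOSED
  event#2 t=4s outcome=F: state=CLOSED
  event#3 t=5s outcome=F: state=CLOSED
  event#4 t=6s outcome=F: state=OPEN
  event#5 t=9s outcome=F: state=OPEN
  event#6 t=10s outcome=F: state=OPEN
  event#7 t=11s outcome=S: state=OPEN
  event#8 t=12s outcome=S: state=OPEN
  event#9 t=13s outcome=F: state=OPEN
  event#10 t=16s outcome=S: state=CLOSED

Answer: CCCOOOOOOC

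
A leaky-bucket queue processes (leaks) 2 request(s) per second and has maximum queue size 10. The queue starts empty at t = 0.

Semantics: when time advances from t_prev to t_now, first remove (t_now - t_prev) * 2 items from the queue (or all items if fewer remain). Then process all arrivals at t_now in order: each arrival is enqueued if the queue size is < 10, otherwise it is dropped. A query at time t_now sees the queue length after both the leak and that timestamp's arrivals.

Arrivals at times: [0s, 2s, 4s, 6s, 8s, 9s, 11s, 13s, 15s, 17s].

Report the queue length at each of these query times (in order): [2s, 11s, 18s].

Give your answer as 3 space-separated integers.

Answer: 1 1 0

Derivation:
Queue lengths at query times:
  query t=2s: backlog = 1
  query t=11s: backlog = 1
  query t=18s: backlog = 0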